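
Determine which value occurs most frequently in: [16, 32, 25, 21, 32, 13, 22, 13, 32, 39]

32

Step 1: Count the frequency of each value:
  13: appears 2 time(s)
  16: appears 1 time(s)
  21: appears 1 time(s)
  22: appears 1 time(s)
  25: appears 1 time(s)
  32: appears 3 time(s)
  39: appears 1 time(s)
Step 2: The value 32 appears most frequently (3 times).
Step 3: Mode = 32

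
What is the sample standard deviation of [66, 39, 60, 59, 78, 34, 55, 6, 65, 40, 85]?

22.3261

Step 1: Compute the mean: 53.3636
Step 2: Sum of squared deviations from the mean: 4984.5455
Step 3: Sample variance = 4984.5455 / 10 = 498.4545
Step 4: Standard deviation = sqrt(498.4545) = 22.3261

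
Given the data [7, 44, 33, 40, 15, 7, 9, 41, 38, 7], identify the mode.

7

Step 1: Count the frequency of each value:
  7: appears 3 time(s)
  9: appears 1 time(s)
  15: appears 1 time(s)
  33: appears 1 time(s)
  38: appears 1 time(s)
  40: appears 1 time(s)
  41: appears 1 time(s)
  44: appears 1 time(s)
Step 2: The value 7 appears most frequently (3 times).
Step 3: Mode = 7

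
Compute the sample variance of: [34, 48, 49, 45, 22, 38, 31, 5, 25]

203

Step 1: Compute the mean: (34 + 48 + 49 + 45 + 22 + 38 + 31 + 5 + 25) / 9 = 33
Step 2: Compute squared deviations from the mean:
  (34 - 33)^2 = 1
  (48 - 33)^2 = 225
  (49 - 33)^2 = 256
  (45 - 33)^2 = 144
  (22 - 33)^2 = 121
  (38 - 33)^2 = 25
  (31 - 33)^2 = 4
  (5 - 33)^2 = 784
  (25 - 33)^2 = 64
Step 3: Sum of squared deviations = 1624
Step 4: Sample variance = 1624 / 8 = 203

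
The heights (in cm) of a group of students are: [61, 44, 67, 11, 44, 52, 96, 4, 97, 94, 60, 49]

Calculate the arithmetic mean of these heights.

56.5833

Step 1: Sum all values: 61 + 44 + 67 + 11 + 44 + 52 + 96 + 4 + 97 + 94 + 60 + 49 = 679
Step 2: Count the number of values: n = 12
Step 3: Mean = sum / n = 679 / 12 = 56.5833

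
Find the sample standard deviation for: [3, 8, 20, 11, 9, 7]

5.7155

Step 1: Compute the mean: 9.6667
Step 2: Sum of squared deviations from the mean: 163.3333
Step 3: Sample variance = 163.3333 / 5 = 32.6667
Step 4: Standard deviation = sqrt(32.6667) = 5.7155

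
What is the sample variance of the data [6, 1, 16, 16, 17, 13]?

42.7

Step 1: Compute the mean: (6 + 1 + 16 + 16 + 17 + 13) / 6 = 11.5
Step 2: Compute squared deviations from the mean:
  (6 - 11.5)^2 = 30.25
  (1 - 11.5)^2 = 110.25
  (16 - 11.5)^2 = 20.25
  (16 - 11.5)^2 = 20.25
  (17 - 11.5)^2 = 30.25
  (13 - 11.5)^2 = 2.25
Step 3: Sum of squared deviations = 213.5
Step 4: Sample variance = 213.5 / 5 = 42.7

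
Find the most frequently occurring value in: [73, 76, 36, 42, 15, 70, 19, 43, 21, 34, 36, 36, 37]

36

Step 1: Count the frequency of each value:
  15: appears 1 time(s)
  19: appears 1 time(s)
  21: appears 1 time(s)
  34: appears 1 time(s)
  36: appears 3 time(s)
  37: appears 1 time(s)
  42: appears 1 time(s)
  43: appears 1 time(s)
  70: appears 1 time(s)
  73: appears 1 time(s)
  76: appears 1 time(s)
Step 2: The value 36 appears most frequently (3 times).
Step 3: Mode = 36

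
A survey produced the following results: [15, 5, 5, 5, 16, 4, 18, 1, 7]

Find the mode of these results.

5

Step 1: Count the frequency of each value:
  1: appears 1 time(s)
  4: appears 1 time(s)
  5: appears 3 time(s)
  7: appears 1 time(s)
  15: appears 1 time(s)
  16: appears 1 time(s)
  18: appears 1 time(s)
Step 2: The value 5 appears most frequently (3 times).
Step 3: Mode = 5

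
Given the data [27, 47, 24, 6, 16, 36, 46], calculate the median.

27

Step 1: Sort the data in ascending order: [6, 16, 24, 27, 36, 46, 47]
Step 2: The number of values is n = 7.
Step 3: Since n is odd, the median is the middle value at position 4: 27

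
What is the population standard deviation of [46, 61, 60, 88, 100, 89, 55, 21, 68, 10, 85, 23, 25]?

28.5095

Step 1: Compute the mean: 56.2308
Step 2: Sum of squared deviations from the mean: 10566.3077
Step 3: Population variance = 10566.3077 / 13 = 812.7929
Step 4: Standard deviation = sqrt(812.7929) = 28.5095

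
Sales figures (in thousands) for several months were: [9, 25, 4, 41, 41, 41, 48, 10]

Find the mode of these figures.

41

Step 1: Count the frequency of each value:
  4: appears 1 time(s)
  9: appears 1 time(s)
  10: appears 1 time(s)
  25: appears 1 time(s)
  41: appears 3 time(s)
  48: appears 1 time(s)
Step 2: The value 41 appears most frequently (3 times).
Step 3: Mode = 41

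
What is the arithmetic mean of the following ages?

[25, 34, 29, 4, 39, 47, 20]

28.2857

Step 1: Sum all values: 25 + 34 + 29 + 4 + 39 + 47 + 20 = 198
Step 2: Count the number of values: n = 7
Step 3: Mean = sum / n = 198 / 7 = 28.2857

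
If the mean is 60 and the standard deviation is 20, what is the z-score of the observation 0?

-3

Step 1: Recall the z-score formula: z = (x - mu) / sigma
Step 2: Substitute values: z = (0 - 60) / 20
Step 3: z = -60 / 20 = -3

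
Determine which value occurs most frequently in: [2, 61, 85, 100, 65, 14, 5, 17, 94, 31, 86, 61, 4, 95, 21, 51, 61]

61

Step 1: Count the frequency of each value:
  2: appears 1 time(s)
  4: appears 1 time(s)
  5: appears 1 time(s)
  14: appears 1 time(s)
  17: appears 1 time(s)
  21: appears 1 time(s)
  31: appears 1 time(s)
  51: appears 1 time(s)
  61: appears 3 time(s)
  65: appears 1 time(s)
  85: appears 1 time(s)
  86: appears 1 time(s)
  94: appears 1 time(s)
  95: appears 1 time(s)
  100: appears 1 time(s)
Step 2: The value 61 appears most frequently (3 times).
Step 3: Mode = 61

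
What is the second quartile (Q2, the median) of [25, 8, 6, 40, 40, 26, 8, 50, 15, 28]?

25.5

Step 1: Sort the data: [6, 8, 8, 15, 25, 26, 28, 40, 40, 50]
Step 2: n = 10
Step 3: Q2 is the median. Since n is even, it is the average of the values at positions 5 and 6:
  Q2 = (25 + 26) / 2 = 25.5
Step 4: Q2 = 25.5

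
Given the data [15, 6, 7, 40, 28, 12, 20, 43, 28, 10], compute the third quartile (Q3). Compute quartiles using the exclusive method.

31

Step 1: Sort the data: [6, 7, 10, 12, 15, 20, 28, 28, 40, 43]
Step 2: n = 10
Step 3: Using the exclusive quartile method:
  Q1 = 9.25
  Q2 (median) = 17.5
  Q3 = 31
  IQR = Q3 - Q1 = 31 - 9.25 = 21.75
Step 4: Q3 = 31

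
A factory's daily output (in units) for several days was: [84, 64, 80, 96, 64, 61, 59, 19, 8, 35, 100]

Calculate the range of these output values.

92

Step 1: Identify the maximum value: max = 100
Step 2: Identify the minimum value: min = 8
Step 3: Range = max - min = 100 - 8 = 92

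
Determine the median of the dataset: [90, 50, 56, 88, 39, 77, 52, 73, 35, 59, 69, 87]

64

Step 1: Sort the data in ascending order: [35, 39, 50, 52, 56, 59, 69, 73, 77, 87, 88, 90]
Step 2: The number of values is n = 12.
Step 3: Since n is even, the median is the average of positions 6 and 7:
  Median = (59 + 69) / 2 = 64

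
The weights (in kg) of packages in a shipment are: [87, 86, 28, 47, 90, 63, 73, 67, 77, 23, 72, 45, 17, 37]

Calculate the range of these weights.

73

Step 1: Identify the maximum value: max = 90
Step 2: Identify the minimum value: min = 17
Step 3: Range = max - min = 90 - 17 = 73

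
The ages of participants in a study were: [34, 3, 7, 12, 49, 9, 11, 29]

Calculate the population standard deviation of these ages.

15.1554

Step 1: Compute the mean: 19.25
Step 2: Sum of squared deviations from the mean: 1837.5
Step 3: Population variance = 1837.5 / 8 = 229.6875
Step 4: Standard deviation = sqrt(229.6875) = 15.1554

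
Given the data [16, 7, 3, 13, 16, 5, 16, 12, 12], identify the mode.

16

Step 1: Count the frequency of each value:
  3: appears 1 time(s)
  5: appears 1 time(s)
  7: appears 1 time(s)
  12: appears 2 time(s)
  13: appears 1 time(s)
  16: appears 3 time(s)
Step 2: The value 16 appears most frequently (3 times).
Step 3: Mode = 16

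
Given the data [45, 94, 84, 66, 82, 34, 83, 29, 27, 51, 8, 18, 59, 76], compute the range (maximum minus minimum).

86

Step 1: Identify the maximum value: max = 94
Step 2: Identify the minimum value: min = 8
Step 3: Range = max - min = 94 - 8 = 86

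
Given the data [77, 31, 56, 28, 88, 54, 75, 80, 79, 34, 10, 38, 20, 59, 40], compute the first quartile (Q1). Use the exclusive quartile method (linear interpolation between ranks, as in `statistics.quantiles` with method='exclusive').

31

Step 1: Sort the data: [10, 20, 28, 31, 34, 38, 40, 54, 56, 59, 75, 77, 79, 80, 88]
Step 2: n = 15
Step 3: Using the exclusive quartile method:
  Q1 = 31
  Q2 (median) = 54
  Q3 = 77
  IQR = Q3 - Q1 = 77 - 31 = 46
Step 4: Q1 = 31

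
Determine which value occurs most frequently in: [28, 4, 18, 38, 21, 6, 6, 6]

6

Step 1: Count the frequency of each value:
  4: appears 1 time(s)
  6: appears 3 time(s)
  18: appears 1 time(s)
  21: appears 1 time(s)
  28: appears 1 time(s)
  38: appears 1 time(s)
Step 2: The value 6 appears most frequently (3 times).
Step 3: Mode = 6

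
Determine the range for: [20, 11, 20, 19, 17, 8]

12

Step 1: Identify the maximum value: max = 20
Step 2: Identify the minimum value: min = 8
Step 3: Range = max - min = 20 - 8 = 12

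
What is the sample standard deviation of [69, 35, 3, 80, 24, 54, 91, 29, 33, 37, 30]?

26.4252

Step 1: Compute the mean: 44.0909
Step 2: Sum of squared deviations from the mean: 6982.9091
Step 3: Sample variance = 6982.9091 / 10 = 698.2909
Step 4: Standard deviation = sqrt(698.2909) = 26.4252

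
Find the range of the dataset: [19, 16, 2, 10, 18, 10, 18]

17

Step 1: Identify the maximum value: max = 19
Step 2: Identify the minimum value: min = 2
Step 3: Range = max - min = 19 - 2 = 17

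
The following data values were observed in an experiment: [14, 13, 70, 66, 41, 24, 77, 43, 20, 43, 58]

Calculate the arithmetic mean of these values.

42.6364

Step 1: Sum all values: 14 + 13 + 70 + 66 + 41 + 24 + 77 + 43 + 20 + 43 + 58 = 469
Step 2: Count the number of values: n = 11
Step 3: Mean = sum / n = 469 / 11 = 42.6364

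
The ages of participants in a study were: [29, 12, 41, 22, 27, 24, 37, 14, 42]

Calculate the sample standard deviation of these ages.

10.8985

Step 1: Compute the mean: 27.5556
Step 2: Sum of squared deviations from the mean: 950.2222
Step 3: Sample variance = 950.2222 / 8 = 118.7778
Step 4: Standard deviation = sqrt(118.7778) = 10.8985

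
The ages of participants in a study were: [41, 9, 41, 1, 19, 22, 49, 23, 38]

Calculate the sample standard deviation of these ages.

16.2096

Step 1: Compute the mean: 27
Step 2: Sum of squared deviations from the mean: 2102
Step 3: Sample variance = 2102 / 8 = 262.75
Step 4: Standard deviation = sqrt(262.75) = 16.2096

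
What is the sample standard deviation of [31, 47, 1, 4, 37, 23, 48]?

19.0501

Step 1: Compute the mean: 27.2857
Step 2: Sum of squared deviations from the mean: 2177.4286
Step 3: Sample variance = 2177.4286 / 6 = 362.9048
Step 4: Standard deviation = sqrt(362.9048) = 19.0501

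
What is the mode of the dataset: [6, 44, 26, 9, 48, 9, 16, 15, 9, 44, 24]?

9

Step 1: Count the frequency of each value:
  6: appears 1 time(s)
  9: appears 3 time(s)
  15: appears 1 time(s)
  16: appears 1 time(s)
  24: appears 1 time(s)
  26: appears 1 time(s)
  44: appears 2 time(s)
  48: appears 1 time(s)
Step 2: The value 9 appears most frequently (3 times).
Step 3: Mode = 9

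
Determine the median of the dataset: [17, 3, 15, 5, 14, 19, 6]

14

Step 1: Sort the data in ascending order: [3, 5, 6, 14, 15, 17, 19]
Step 2: The number of values is n = 7.
Step 3: Since n is odd, the median is the middle value at position 4: 14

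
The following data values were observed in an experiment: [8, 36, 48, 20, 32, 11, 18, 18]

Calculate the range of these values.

40

Step 1: Identify the maximum value: max = 48
Step 2: Identify the minimum value: min = 8
Step 3: Range = max - min = 48 - 8 = 40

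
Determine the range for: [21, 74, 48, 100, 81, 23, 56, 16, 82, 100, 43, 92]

84

Step 1: Identify the maximum value: max = 100
Step 2: Identify the minimum value: min = 16
Step 3: Range = max - min = 100 - 16 = 84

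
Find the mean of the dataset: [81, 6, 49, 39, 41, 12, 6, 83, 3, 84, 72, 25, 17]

39.8462

Step 1: Sum all values: 81 + 6 + 49 + 39 + 41 + 12 + 6 + 83 + 3 + 84 + 72 + 25 + 17 = 518
Step 2: Count the number of values: n = 13
Step 3: Mean = sum / n = 518 / 13 = 39.8462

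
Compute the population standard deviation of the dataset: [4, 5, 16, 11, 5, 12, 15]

4.6511

Step 1: Compute the mean: 9.7143
Step 2: Sum of squared deviations from the mean: 151.4286
Step 3: Population variance = 151.4286 / 7 = 21.6327
Step 4: Standard deviation = sqrt(21.6327) = 4.6511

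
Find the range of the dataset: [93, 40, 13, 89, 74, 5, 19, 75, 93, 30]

88

Step 1: Identify the maximum value: max = 93
Step 2: Identify the minimum value: min = 5
Step 3: Range = max - min = 93 - 5 = 88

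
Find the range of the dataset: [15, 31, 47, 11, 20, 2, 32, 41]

45

Step 1: Identify the maximum value: max = 47
Step 2: Identify the minimum value: min = 2
Step 3: Range = max - min = 47 - 2 = 45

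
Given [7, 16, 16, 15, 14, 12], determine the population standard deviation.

3.1447

Step 1: Compute the mean: 13.3333
Step 2: Sum of squared deviations from the mean: 59.3333
Step 3: Population variance = 59.3333 / 6 = 9.8889
Step 4: Standard deviation = sqrt(9.8889) = 3.1447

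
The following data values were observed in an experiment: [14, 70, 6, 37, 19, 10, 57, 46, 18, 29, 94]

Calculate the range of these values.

88

Step 1: Identify the maximum value: max = 94
Step 2: Identify the minimum value: min = 6
Step 3: Range = max - min = 94 - 6 = 88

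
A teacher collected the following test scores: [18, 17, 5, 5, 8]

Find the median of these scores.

8

Step 1: Sort the data in ascending order: [5, 5, 8, 17, 18]
Step 2: The number of values is n = 5.
Step 3: Since n is odd, the median is the middle value at position 3: 8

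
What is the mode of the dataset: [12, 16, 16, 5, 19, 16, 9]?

16

Step 1: Count the frequency of each value:
  5: appears 1 time(s)
  9: appears 1 time(s)
  12: appears 1 time(s)
  16: appears 3 time(s)
  19: appears 1 time(s)
Step 2: The value 16 appears most frequently (3 times).
Step 3: Mode = 16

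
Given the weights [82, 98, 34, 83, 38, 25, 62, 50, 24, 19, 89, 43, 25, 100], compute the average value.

55.1429

Step 1: Sum all values: 82 + 98 + 34 + 83 + 38 + 25 + 62 + 50 + 24 + 19 + 89 + 43 + 25 + 100 = 772
Step 2: Count the number of values: n = 14
Step 3: Mean = sum / n = 772 / 14 = 55.1429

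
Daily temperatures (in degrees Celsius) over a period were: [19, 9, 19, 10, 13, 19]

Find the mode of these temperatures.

19

Step 1: Count the frequency of each value:
  9: appears 1 time(s)
  10: appears 1 time(s)
  13: appears 1 time(s)
  19: appears 3 time(s)
Step 2: The value 19 appears most frequently (3 times).
Step 3: Mode = 19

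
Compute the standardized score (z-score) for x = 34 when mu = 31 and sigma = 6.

0.5

Step 1: Recall the z-score formula: z = (x - mu) / sigma
Step 2: Substitute values: z = (34 - 31) / 6
Step 3: z = 3 / 6 = 0.5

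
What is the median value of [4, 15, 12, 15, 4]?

12

Step 1: Sort the data in ascending order: [4, 4, 12, 15, 15]
Step 2: The number of values is n = 5.
Step 3: Since n is odd, the median is the middle value at position 3: 12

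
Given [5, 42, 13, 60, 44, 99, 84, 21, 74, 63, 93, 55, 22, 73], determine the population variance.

839.9592

Step 1: Compute the mean: (5 + 42 + 13 + 60 + 44 + 99 + 84 + 21 + 74 + 63 + 93 + 55 + 22 + 73) / 14 = 53.4286
Step 2: Compute squared deviations from the mean:
  (5 - 53.4286)^2 = 2345.3265
  (42 - 53.4286)^2 = 130.6122
  (13 - 53.4286)^2 = 1634.4694
  (60 - 53.4286)^2 = 43.1837
  (44 - 53.4286)^2 = 88.898
  (99 - 53.4286)^2 = 2076.7551
  (84 - 53.4286)^2 = 934.6122
  (21 - 53.4286)^2 = 1051.6122
  (74 - 53.4286)^2 = 423.1837
  (63 - 53.4286)^2 = 91.6122
  (93 - 53.4286)^2 = 1565.898
  (55 - 53.4286)^2 = 2.4694
  (22 - 53.4286)^2 = 987.7551
  (73 - 53.4286)^2 = 383.0408
Step 3: Sum of squared deviations = 11759.4286
Step 4: Population variance = 11759.4286 / 14 = 839.9592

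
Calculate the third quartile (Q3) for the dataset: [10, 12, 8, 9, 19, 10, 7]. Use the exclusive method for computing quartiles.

12

Step 1: Sort the data: [7, 8, 9, 10, 10, 12, 19]
Step 2: n = 7
Step 3: Using the exclusive quartile method:
  Q1 = 8
  Q2 (median) = 10
  Q3 = 12
  IQR = Q3 - Q1 = 12 - 8 = 4
Step 4: Q3 = 12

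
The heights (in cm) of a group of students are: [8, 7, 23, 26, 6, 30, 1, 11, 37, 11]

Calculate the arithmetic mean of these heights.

16

Step 1: Sum all values: 8 + 7 + 23 + 26 + 6 + 30 + 1 + 11 + 37 + 11 = 160
Step 2: Count the number of values: n = 10
Step 3: Mean = sum / n = 160 / 10 = 16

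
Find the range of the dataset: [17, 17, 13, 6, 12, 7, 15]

11

Step 1: Identify the maximum value: max = 17
Step 2: Identify the minimum value: min = 6
Step 3: Range = max - min = 17 - 6 = 11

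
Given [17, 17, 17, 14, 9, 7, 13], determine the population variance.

14.2449

Step 1: Compute the mean: (17 + 17 + 17 + 14 + 9 + 7 + 13) / 7 = 13.4286
Step 2: Compute squared deviations from the mean:
  (17 - 13.4286)^2 = 12.7551
  (17 - 13.4286)^2 = 12.7551
  (17 - 13.4286)^2 = 12.7551
  (14 - 13.4286)^2 = 0.3265
  (9 - 13.4286)^2 = 19.6122
  (7 - 13.4286)^2 = 41.3265
  (13 - 13.4286)^2 = 0.1837
Step 3: Sum of squared deviations = 99.7143
Step 4: Population variance = 99.7143 / 7 = 14.2449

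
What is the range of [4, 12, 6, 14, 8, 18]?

14

Step 1: Identify the maximum value: max = 18
Step 2: Identify the minimum value: min = 4
Step 3: Range = max - min = 18 - 4 = 14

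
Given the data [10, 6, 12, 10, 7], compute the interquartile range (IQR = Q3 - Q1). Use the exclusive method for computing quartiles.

4.5

Step 1: Sort the data: [6, 7, 10, 10, 12]
Step 2: n = 5
Step 3: Using the exclusive quartile method:
  Q1 = 6.5
  Q2 (median) = 10
  Q3 = 11
  IQR = Q3 - Q1 = 11 - 6.5 = 4.5
Step 4: IQR = 4.5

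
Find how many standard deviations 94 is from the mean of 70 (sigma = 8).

3

Step 1: Recall the z-score formula: z = (x - mu) / sigma
Step 2: Substitute values: z = (94 - 70) / 8
Step 3: z = 24 / 8 = 3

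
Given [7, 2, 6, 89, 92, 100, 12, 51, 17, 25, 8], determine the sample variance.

1498.9636

Step 1: Compute the mean: (7 + 2 + 6 + 89 + 92 + 100 + 12 + 51 + 17 + 25 + 8) / 11 = 37.1818
Step 2: Compute squared deviations from the mean:
  (7 - 37.1818)^2 = 910.9421
  (2 - 37.1818)^2 = 1237.7603
  (6 - 37.1818)^2 = 972.3058
  (89 - 37.1818)^2 = 2685.124
  (92 - 37.1818)^2 = 3005.0331
  (100 - 37.1818)^2 = 3946.124
  (12 - 37.1818)^2 = 634.124
  (51 - 37.1818)^2 = 190.9421
  (17 - 37.1818)^2 = 407.3058
  (25 - 37.1818)^2 = 148.3967
  (8 - 37.1818)^2 = 851.5785
Step 3: Sum of squared deviations = 14989.6364
Step 4: Sample variance = 14989.6364 / 10 = 1498.9636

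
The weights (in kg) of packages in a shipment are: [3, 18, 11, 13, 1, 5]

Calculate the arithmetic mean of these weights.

8.5

Step 1: Sum all values: 3 + 18 + 11 + 13 + 1 + 5 = 51
Step 2: Count the number of values: n = 6
Step 3: Mean = sum / n = 51 / 6 = 8.5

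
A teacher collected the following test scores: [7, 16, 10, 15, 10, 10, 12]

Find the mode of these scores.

10

Step 1: Count the frequency of each value:
  7: appears 1 time(s)
  10: appears 3 time(s)
  12: appears 1 time(s)
  15: appears 1 time(s)
  16: appears 1 time(s)
Step 2: The value 10 appears most frequently (3 times).
Step 3: Mode = 10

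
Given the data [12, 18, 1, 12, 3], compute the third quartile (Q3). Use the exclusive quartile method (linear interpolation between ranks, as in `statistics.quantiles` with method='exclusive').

15

Step 1: Sort the data: [1, 3, 12, 12, 18]
Step 2: n = 5
Step 3: Using the exclusive quartile method:
  Q1 = 2
  Q2 (median) = 12
  Q3 = 15
  IQR = Q3 - Q1 = 15 - 2 = 13
Step 4: Q3 = 15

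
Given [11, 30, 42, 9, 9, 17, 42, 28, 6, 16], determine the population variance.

166.6

Step 1: Compute the mean: (11 + 30 + 42 + 9 + 9 + 17 + 42 + 28 + 6 + 16) / 10 = 21
Step 2: Compute squared deviations from the mean:
  (11 - 21)^2 = 100
  (30 - 21)^2 = 81
  (42 - 21)^2 = 441
  (9 - 21)^2 = 144
  (9 - 21)^2 = 144
  (17 - 21)^2 = 16
  (42 - 21)^2 = 441
  (28 - 21)^2 = 49
  (6 - 21)^2 = 225
  (16 - 21)^2 = 25
Step 3: Sum of squared deviations = 1666
Step 4: Population variance = 1666 / 10 = 166.6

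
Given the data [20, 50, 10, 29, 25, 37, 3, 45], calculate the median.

27

Step 1: Sort the data in ascending order: [3, 10, 20, 25, 29, 37, 45, 50]
Step 2: The number of values is n = 8.
Step 3: Since n is even, the median is the average of positions 4 and 5:
  Median = (25 + 29) / 2 = 27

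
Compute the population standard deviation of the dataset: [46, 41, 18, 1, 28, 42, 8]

16.4639

Step 1: Compute the mean: 26.2857
Step 2: Sum of squared deviations from the mean: 1897.4286
Step 3: Population variance = 1897.4286 / 7 = 271.0612
Step 4: Standard deviation = sqrt(271.0612) = 16.4639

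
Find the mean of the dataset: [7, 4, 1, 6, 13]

6.2

Step 1: Sum all values: 7 + 4 + 1 + 6 + 13 = 31
Step 2: Count the number of values: n = 5
Step 3: Mean = sum / n = 31 / 5 = 6.2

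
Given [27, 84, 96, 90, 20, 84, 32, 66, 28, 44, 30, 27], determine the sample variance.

856.4242

Step 1: Compute the mean: (27 + 84 + 96 + 90 + 20 + 84 + 32 + 66 + 28 + 44 + 30 + 27) / 12 = 52.3333
Step 2: Compute squared deviations from the mean:
  (27 - 52.3333)^2 = 641.7778
  (84 - 52.3333)^2 = 1002.7778
  (96 - 52.3333)^2 = 1906.7778
  (90 - 52.3333)^2 = 1418.7778
  (20 - 52.3333)^2 = 1045.4444
  (84 - 52.3333)^2 = 1002.7778
  (32 - 52.3333)^2 = 413.4444
  (66 - 52.3333)^2 = 186.7778
  (28 - 52.3333)^2 = 592.1111
  (44 - 52.3333)^2 = 69.4444
  (30 - 52.3333)^2 = 498.7778
  (27 - 52.3333)^2 = 641.7778
Step 3: Sum of squared deviations = 9420.6667
Step 4: Sample variance = 9420.6667 / 11 = 856.4242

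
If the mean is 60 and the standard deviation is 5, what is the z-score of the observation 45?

-3

Step 1: Recall the z-score formula: z = (x - mu) / sigma
Step 2: Substitute values: z = (45 - 60) / 5
Step 3: z = -15 / 5 = -3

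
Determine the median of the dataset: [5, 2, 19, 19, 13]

13

Step 1: Sort the data in ascending order: [2, 5, 13, 19, 19]
Step 2: The number of values is n = 5.
Step 3: Since n is odd, the median is the middle value at position 3: 13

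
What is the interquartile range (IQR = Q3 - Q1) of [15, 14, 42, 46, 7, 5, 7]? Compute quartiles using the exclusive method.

35

Step 1: Sort the data: [5, 7, 7, 14, 15, 42, 46]
Step 2: n = 7
Step 3: Using the exclusive quartile method:
  Q1 = 7
  Q2 (median) = 14
  Q3 = 42
  IQR = Q3 - Q1 = 42 - 7 = 35
Step 4: IQR = 35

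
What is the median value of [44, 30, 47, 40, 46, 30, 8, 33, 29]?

33

Step 1: Sort the data in ascending order: [8, 29, 30, 30, 33, 40, 44, 46, 47]
Step 2: The number of values is n = 9.
Step 3: Since n is odd, the median is the middle value at position 5: 33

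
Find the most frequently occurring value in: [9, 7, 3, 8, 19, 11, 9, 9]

9

Step 1: Count the frequency of each value:
  3: appears 1 time(s)
  7: appears 1 time(s)
  8: appears 1 time(s)
  9: appears 3 time(s)
  11: appears 1 time(s)
  19: appears 1 time(s)
Step 2: The value 9 appears most frequently (3 times).
Step 3: Mode = 9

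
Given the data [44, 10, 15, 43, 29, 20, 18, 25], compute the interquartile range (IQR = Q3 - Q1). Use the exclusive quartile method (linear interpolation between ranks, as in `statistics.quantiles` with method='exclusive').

23.75

Step 1: Sort the data: [10, 15, 18, 20, 25, 29, 43, 44]
Step 2: n = 8
Step 3: Using the exclusive quartile method:
  Q1 = 15.75
  Q2 (median) = 22.5
  Q3 = 39.5
  IQR = Q3 - Q1 = 39.5 - 15.75 = 23.75
Step 4: IQR = 23.75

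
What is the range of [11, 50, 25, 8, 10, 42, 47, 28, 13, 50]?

42

Step 1: Identify the maximum value: max = 50
Step 2: Identify the minimum value: min = 8
Step 3: Range = max - min = 50 - 8 = 42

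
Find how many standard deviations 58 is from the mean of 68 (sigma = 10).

-1

Step 1: Recall the z-score formula: z = (x - mu) / sigma
Step 2: Substitute values: z = (58 - 68) / 10
Step 3: z = -10 / 10 = -1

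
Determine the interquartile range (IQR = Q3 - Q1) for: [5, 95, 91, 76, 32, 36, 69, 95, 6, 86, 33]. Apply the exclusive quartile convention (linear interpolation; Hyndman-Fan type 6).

59

Step 1: Sort the data: [5, 6, 32, 33, 36, 69, 76, 86, 91, 95, 95]
Step 2: n = 11
Step 3: Using the exclusive quartile method:
  Q1 = 32
  Q2 (median) = 69
  Q3 = 91
  IQR = Q3 - Q1 = 91 - 32 = 59
Step 4: IQR = 59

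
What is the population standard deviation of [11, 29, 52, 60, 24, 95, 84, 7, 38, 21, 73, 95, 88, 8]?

32.1858

Step 1: Compute the mean: 48.9286
Step 2: Sum of squared deviations from the mean: 14502.9286
Step 3: Population variance = 14502.9286 / 14 = 1035.9235
Step 4: Standard deviation = sqrt(1035.9235) = 32.1858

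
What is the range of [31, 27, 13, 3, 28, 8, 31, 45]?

42

Step 1: Identify the maximum value: max = 45
Step 2: Identify the minimum value: min = 3
Step 3: Range = max - min = 45 - 3 = 42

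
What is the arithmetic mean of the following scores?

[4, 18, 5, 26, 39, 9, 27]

18.2857

Step 1: Sum all values: 4 + 18 + 5 + 26 + 39 + 9 + 27 = 128
Step 2: Count the number of values: n = 7
Step 3: Mean = sum / n = 128 / 7 = 18.2857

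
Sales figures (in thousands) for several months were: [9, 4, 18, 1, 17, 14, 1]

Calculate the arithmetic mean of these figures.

9.1429

Step 1: Sum all values: 9 + 4 + 18 + 1 + 17 + 14 + 1 = 64
Step 2: Count the number of values: n = 7
Step 3: Mean = sum / n = 64 / 7 = 9.1429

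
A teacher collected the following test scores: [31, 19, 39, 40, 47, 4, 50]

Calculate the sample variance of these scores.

268.4762

Step 1: Compute the mean: (31 + 19 + 39 + 40 + 47 + 4 + 50) / 7 = 32.8571
Step 2: Compute squared deviations from the mean:
  (31 - 32.8571)^2 = 3.449
  (19 - 32.8571)^2 = 192.0204
  (39 - 32.8571)^2 = 37.7347
  (40 - 32.8571)^2 = 51.0204
  (47 - 32.8571)^2 = 200.0204
  (4 - 32.8571)^2 = 832.7347
  (50 - 32.8571)^2 = 293.8776
Step 3: Sum of squared deviations = 1610.8571
Step 4: Sample variance = 1610.8571 / 6 = 268.4762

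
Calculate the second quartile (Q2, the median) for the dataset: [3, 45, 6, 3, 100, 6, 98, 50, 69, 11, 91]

45

Step 1: Sort the data: [3, 3, 6, 6, 11, 45, 50, 69, 91, 98, 100]
Step 2: n = 11
Step 3: Q2 is the median. Since n is odd, it is the middle value at position 6: 45
Step 4: Q2 = 45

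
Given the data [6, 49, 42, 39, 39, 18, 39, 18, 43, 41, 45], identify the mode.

39

Step 1: Count the frequency of each value:
  6: appears 1 time(s)
  18: appears 2 time(s)
  39: appears 3 time(s)
  41: appears 1 time(s)
  42: appears 1 time(s)
  43: appears 1 time(s)
  45: appears 1 time(s)
  49: appears 1 time(s)
Step 2: The value 39 appears most frequently (3 times).
Step 3: Mode = 39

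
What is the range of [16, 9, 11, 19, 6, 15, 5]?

14

Step 1: Identify the maximum value: max = 19
Step 2: Identify the minimum value: min = 5
Step 3: Range = max - min = 19 - 5 = 14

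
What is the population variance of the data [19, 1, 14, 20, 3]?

63.44

Step 1: Compute the mean: (19 + 1 + 14 + 20 + 3) / 5 = 11.4
Step 2: Compute squared deviations from the mean:
  (19 - 11.4)^2 = 57.76
  (1 - 11.4)^2 = 108.16
  (14 - 11.4)^2 = 6.76
  (20 - 11.4)^2 = 73.96
  (3 - 11.4)^2 = 70.56
Step 3: Sum of squared deviations = 317.2
Step 4: Population variance = 317.2 / 5 = 63.44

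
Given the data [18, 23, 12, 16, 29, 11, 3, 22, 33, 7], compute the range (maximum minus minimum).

30

Step 1: Identify the maximum value: max = 33
Step 2: Identify the minimum value: min = 3
Step 3: Range = max - min = 33 - 3 = 30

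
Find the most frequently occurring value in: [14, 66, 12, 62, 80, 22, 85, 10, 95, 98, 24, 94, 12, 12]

12

Step 1: Count the frequency of each value:
  10: appears 1 time(s)
  12: appears 3 time(s)
  14: appears 1 time(s)
  22: appears 1 time(s)
  24: appears 1 time(s)
  62: appears 1 time(s)
  66: appears 1 time(s)
  80: appears 1 time(s)
  85: appears 1 time(s)
  94: appears 1 time(s)
  95: appears 1 time(s)
  98: appears 1 time(s)
Step 2: The value 12 appears most frequently (3 times).
Step 3: Mode = 12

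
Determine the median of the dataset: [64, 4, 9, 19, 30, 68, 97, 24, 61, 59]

44.5

Step 1: Sort the data in ascending order: [4, 9, 19, 24, 30, 59, 61, 64, 68, 97]
Step 2: The number of values is n = 10.
Step 3: Since n is even, the median is the average of positions 5 and 6:
  Median = (30 + 59) / 2 = 44.5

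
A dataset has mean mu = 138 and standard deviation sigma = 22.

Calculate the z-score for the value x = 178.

1.8182

Step 1: Recall the z-score formula: z = (x - mu) / sigma
Step 2: Substitute values: z = (178 - 138) / 22
Step 3: z = 40 / 22 = 1.8182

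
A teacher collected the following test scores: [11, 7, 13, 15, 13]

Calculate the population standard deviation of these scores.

2.7129

Step 1: Compute the mean: 11.8
Step 2: Sum of squared deviations from the mean: 36.8
Step 3: Population variance = 36.8 / 5 = 7.36
Step 4: Standard deviation = sqrt(7.36) = 2.7129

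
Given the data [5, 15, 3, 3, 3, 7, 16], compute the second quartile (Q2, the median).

5

Step 1: Sort the data: [3, 3, 3, 5, 7, 15, 16]
Step 2: n = 7
Step 3: Q2 is the median. Since n is odd, it is the middle value at position 4: 5
Step 4: Q2 = 5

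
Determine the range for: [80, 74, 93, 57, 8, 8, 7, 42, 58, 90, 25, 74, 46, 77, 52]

86

Step 1: Identify the maximum value: max = 93
Step 2: Identify the minimum value: min = 7
Step 3: Range = max - min = 93 - 7 = 86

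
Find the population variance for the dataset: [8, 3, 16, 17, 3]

37.04

Step 1: Compute the mean: (8 + 3 + 16 + 17 + 3) / 5 = 9.4
Step 2: Compute squared deviations from the mean:
  (8 - 9.4)^2 = 1.96
  (3 - 9.4)^2 = 40.96
  (16 - 9.4)^2 = 43.56
  (17 - 9.4)^2 = 57.76
  (3 - 9.4)^2 = 40.96
Step 3: Sum of squared deviations = 185.2
Step 4: Population variance = 185.2 / 5 = 37.04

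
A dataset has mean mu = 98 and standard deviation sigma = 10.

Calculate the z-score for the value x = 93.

-0.5

Step 1: Recall the z-score formula: z = (x - mu) / sigma
Step 2: Substitute values: z = (93 - 98) / 10
Step 3: z = -5 / 10 = -0.5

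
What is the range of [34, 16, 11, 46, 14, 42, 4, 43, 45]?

42

Step 1: Identify the maximum value: max = 46
Step 2: Identify the minimum value: min = 4
Step 3: Range = max - min = 46 - 4 = 42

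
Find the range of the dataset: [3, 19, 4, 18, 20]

17

Step 1: Identify the maximum value: max = 20
Step 2: Identify the minimum value: min = 3
Step 3: Range = max - min = 20 - 3 = 17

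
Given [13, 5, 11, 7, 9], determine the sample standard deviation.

3.1623

Step 1: Compute the mean: 9
Step 2: Sum of squared deviations from the mean: 40
Step 3: Sample variance = 40 / 4 = 10
Step 4: Standard deviation = sqrt(10) = 3.1623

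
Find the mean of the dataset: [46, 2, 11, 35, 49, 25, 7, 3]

22.25

Step 1: Sum all values: 46 + 2 + 11 + 35 + 49 + 25 + 7 + 3 = 178
Step 2: Count the number of values: n = 8
Step 3: Mean = sum / n = 178 / 8 = 22.25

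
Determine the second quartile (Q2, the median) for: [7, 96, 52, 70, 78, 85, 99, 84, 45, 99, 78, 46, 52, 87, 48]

78

Step 1: Sort the data: [7, 45, 46, 48, 52, 52, 70, 78, 78, 84, 85, 87, 96, 99, 99]
Step 2: n = 15
Step 3: Q2 is the median. Since n is odd, it is the middle value at position 8: 78
Step 4: Q2 = 78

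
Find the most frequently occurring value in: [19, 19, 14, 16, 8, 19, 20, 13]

19

Step 1: Count the frequency of each value:
  8: appears 1 time(s)
  13: appears 1 time(s)
  14: appears 1 time(s)
  16: appears 1 time(s)
  19: appears 3 time(s)
  20: appears 1 time(s)
Step 2: The value 19 appears most frequently (3 times).
Step 3: Mode = 19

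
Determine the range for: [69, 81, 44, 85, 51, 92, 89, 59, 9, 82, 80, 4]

88

Step 1: Identify the maximum value: max = 92
Step 2: Identify the minimum value: min = 4
Step 3: Range = max - min = 92 - 4 = 88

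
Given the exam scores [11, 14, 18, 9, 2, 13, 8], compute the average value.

10.7143

Step 1: Sum all values: 11 + 14 + 18 + 9 + 2 + 13 + 8 = 75
Step 2: Count the number of values: n = 7
Step 3: Mean = sum / n = 75 / 7 = 10.7143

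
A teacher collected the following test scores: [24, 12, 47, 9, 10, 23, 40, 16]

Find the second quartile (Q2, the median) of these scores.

19.5

Step 1: Sort the data: [9, 10, 12, 16, 23, 24, 40, 47]
Step 2: n = 8
Step 3: Q2 is the median. Since n is even, it is the average of the values at positions 4 and 5:
  Q2 = (16 + 23) / 2 = 19.5
Step 4: Q2 = 19.5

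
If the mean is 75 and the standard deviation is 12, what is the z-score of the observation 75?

0

Step 1: Recall the z-score formula: z = (x - mu) / sigma
Step 2: Substitute values: z = (75 - 75) / 12
Step 3: z = 0 / 12 = 0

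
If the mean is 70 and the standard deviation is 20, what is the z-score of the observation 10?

-3

Step 1: Recall the z-score formula: z = (x - mu) / sigma
Step 2: Substitute values: z = (10 - 70) / 20
Step 3: z = -60 / 20 = -3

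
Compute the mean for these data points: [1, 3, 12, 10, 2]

5.6

Step 1: Sum all values: 1 + 3 + 12 + 10 + 2 = 28
Step 2: Count the number of values: n = 5
Step 3: Mean = sum / n = 28 / 5 = 5.6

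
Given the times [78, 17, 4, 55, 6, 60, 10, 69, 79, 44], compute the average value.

42.2

Step 1: Sum all values: 78 + 17 + 4 + 55 + 6 + 60 + 10 + 69 + 79 + 44 = 422
Step 2: Count the number of values: n = 10
Step 3: Mean = sum / n = 422 / 10 = 42.2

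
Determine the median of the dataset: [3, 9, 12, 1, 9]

9

Step 1: Sort the data in ascending order: [1, 3, 9, 9, 12]
Step 2: The number of values is n = 5.
Step 3: Since n is odd, the median is the middle value at position 3: 9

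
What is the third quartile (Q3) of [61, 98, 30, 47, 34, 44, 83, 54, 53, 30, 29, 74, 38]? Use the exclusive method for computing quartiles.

67.5

Step 1: Sort the data: [29, 30, 30, 34, 38, 44, 47, 53, 54, 61, 74, 83, 98]
Step 2: n = 13
Step 3: Using the exclusive quartile method:
  Q1 = 32
  Q2 (median) = 47
  Q3 = 67.5
  IQR = Q3 - Q1 = 67.5 - 32 = 35.5
Step 4: Q3 = 67.5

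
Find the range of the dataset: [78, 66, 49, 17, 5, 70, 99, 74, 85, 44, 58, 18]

94

Step 1: Identify the maximum value: max = 99
Step 2: Identify the minimum value: min = 5
Step 3: Range = max - min = 99 - 5 = 94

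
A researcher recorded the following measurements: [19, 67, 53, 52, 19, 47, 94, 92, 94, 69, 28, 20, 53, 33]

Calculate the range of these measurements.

75

Step 1: Identify the maximum value: max = 94
Step 2: Identify the minimum value: min = 19
Step 3: Range = max - min = 94 - 19 = 75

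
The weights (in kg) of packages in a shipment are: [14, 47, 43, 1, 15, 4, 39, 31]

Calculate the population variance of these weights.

284.1875

Step 1: Compute the mean: (14 + 47 + 43 + 1 + 15 + 4 + 39 + 31) / 8 = 24.25
Step 2: Compute squared deviations from the mean:
  (14 - 24.25)^2 = 105.0625
  (47 - 24.25)^2 = 517.5625
  (43 - 24.25)^2 = 351.5625
  (1 - 24.25)^2 = 540.5625
  (15 - 24.25)^2 = 85.5625
  (4 - 24.25)^2 = 410.0625
  (39 - 24.25)^2 = 217.5625
  (31 - 24.25)^2 = 45.5625
Step 3: Sum of squared deviations = 2273.5
Step 4: Population variance = 2273.5 / 8 = 284.1875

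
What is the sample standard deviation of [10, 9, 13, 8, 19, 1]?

5.933

Step 1: Compute the mean: 10
Step 2: Sum of squared deviations from the mean: 176
Step 3: Sample variance = 176 / 5 = 35.2
Step 4: Standard deviation = sqrt(35.2) = 5.933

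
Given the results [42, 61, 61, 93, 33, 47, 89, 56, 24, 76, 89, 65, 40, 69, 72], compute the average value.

61.1333

Step 1: Sum all values: 42 + 61 + 61 + 93 + 33 + 47 + 89 + 56 + 24 + 76 + 89 + 65 + 40 + 69 + 72 = 917
Step 2: Count the number of values: n = 15
Step 3: Mean = sum / n = 917 / 15 = 61.1333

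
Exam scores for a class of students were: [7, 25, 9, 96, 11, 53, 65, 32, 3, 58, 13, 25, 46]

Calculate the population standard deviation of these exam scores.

26.7997

Step 1: Compute the mean: 34.0769
Step 2: Sum of squared deviations from the mean: 9336.9231
Step 3: Population variance = 9336.9231 / 13 = 718.2249
Step 4: Standard deviation = sqrt(718.2249) = 26.7997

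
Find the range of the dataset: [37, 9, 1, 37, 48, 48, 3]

47

Step 1: Identify the maximum value: max = 48
Step 2: Identify the minimum value: min = 1
Step 3: Range = max - min = 48 - 1 = 47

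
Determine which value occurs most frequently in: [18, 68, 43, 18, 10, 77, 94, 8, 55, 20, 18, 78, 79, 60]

18

Step 1: Count the frequency of each value:
  8: appears 1 time(s)
  10: appears 1 time(s)
  18: appears 3 time(s)
  20: appears 1 time(s)
  43: appears 1 time(s)
  55: appears 1 time(s)
  60: appears 1 time(s)
  68: appears 1 time(s)
  77: appears 1 time(s)
  78: appears 1 time(s)
  79: appears 1 time(s)
  94: appears 1 time(s)
Step 2: The value 18 appears most frequently (3 times).
Step 3: Mode = 18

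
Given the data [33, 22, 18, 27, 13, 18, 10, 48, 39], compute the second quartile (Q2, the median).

22

Step 1: Sort the data: [10, 13, 18, 18, 22, 27, 33, 39, 48]
Step 2: n = 9
Step 3: Q2 is the median. Since n is odd, it is the middle value at position 5: 22
Step 4: Q2 = 22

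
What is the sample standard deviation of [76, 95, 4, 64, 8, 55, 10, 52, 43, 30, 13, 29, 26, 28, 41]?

26.3777

Step 1: Compute the mean: 38.2667
Step 2: Sum of squared deviations from the mean: 9740.9333
Step 3: Sample variance = 9740.9333 / 14 = 695.781
Step 4: Standard deviation = sqrt(695.781) = 26.3777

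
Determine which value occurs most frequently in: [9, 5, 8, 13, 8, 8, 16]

8

Step 1: Count the frequency of each value:
  5: appears 1 time(s)
  8: appears 3 time(s)
  9: appears 1 time(s)
  13: appears 1 time(s)
  16: appears 1 time(s)
Step 2: The value 8 appears most frequently (3 times).
Step 3: Mode = 8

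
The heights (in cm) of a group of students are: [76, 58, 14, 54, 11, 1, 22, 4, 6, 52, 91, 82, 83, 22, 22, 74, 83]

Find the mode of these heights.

22

Step 1: Count the frequency of each value:
  1: appears 1 time(s)
  4: appears 1 time(s)
  6: appears 1 time(s)
  11: appears 1 time(s)
  14: appears 1 time(s)
  22: appears 3 time(s)
  52: appears 1 time(s)
  54: appears 1 time(s)
  58: appears 1 time(s)
  74: appears 1 time(s)
  76: appears 1 time(s)
  82: appears 1 time(s)
  83: appears 2 time(s)
  91: appears 1 time(s)
Step 2: The value 22 appears most frequently (3 times).
Step 3: Mode = 22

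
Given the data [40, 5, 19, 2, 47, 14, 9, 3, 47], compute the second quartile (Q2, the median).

14

Step 1: Sort the data: [2, 3, 5, 9, 14, 19, 40, 47, 47]
Step 2: n = 9
Step 3: Q2 is the median. Since n is odd, it is the middle value at position 5: 14
Step 4: Q2 = 14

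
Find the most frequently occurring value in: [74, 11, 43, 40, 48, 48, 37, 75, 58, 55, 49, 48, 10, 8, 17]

48

Step 1: Count the frequency of each value:
  8: appears 1 time(s)
  10: appears 1 time(s)
  11: appears 1 time(s)
  17: appears 1 time(s)
  37: appears 1 time(s)
  40: appears 1 time(s)
  43: appears 1 time(s)
  48: appears 3 time(s)
  49: appears 1 time(s)
  55: appears 1 time(s)
  58: appears 1 time(s)
  74: appears 1 time(s)
  75: appears 1 time(s)
Step 2: The value 48 appears most frequently (3 times).
Step 3: Mode = 48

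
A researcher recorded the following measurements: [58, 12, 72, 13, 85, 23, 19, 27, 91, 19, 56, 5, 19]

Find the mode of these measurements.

19

Step 1: Count the frequency of each value:
  5: appears 1 time(s)
  12: appears 1 time(s)
  13: appears 1 time(s)
  19: appears 3 time(s)
  23: appears 1 time(s)
  27: appears 1 time(s)
  56: appears 1 time(s)
  58: appears 1 time(s)
  72: appears 1 time(s)
  85: appears 1 time(s)
  91: appears 1 time(s)
Step 2: The value 19 appears most frequently (3 times).
Step 3: Mode = 19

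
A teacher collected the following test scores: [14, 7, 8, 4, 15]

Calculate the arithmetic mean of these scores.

9.6

Step 1: Sum all values: 14 + 7 + 8 + 4 + 15 = 48
Step 2: Count the number of values: n = 5
Step 3: Mean = sum / n = 48 / 5 = 9.6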